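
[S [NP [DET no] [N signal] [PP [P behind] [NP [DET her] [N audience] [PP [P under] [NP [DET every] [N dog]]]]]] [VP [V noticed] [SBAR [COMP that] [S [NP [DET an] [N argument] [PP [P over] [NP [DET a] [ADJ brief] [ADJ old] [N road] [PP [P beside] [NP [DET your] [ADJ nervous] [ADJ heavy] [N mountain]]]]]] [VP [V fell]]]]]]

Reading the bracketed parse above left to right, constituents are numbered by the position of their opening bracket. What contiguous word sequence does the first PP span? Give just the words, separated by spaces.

behind her audience under every dog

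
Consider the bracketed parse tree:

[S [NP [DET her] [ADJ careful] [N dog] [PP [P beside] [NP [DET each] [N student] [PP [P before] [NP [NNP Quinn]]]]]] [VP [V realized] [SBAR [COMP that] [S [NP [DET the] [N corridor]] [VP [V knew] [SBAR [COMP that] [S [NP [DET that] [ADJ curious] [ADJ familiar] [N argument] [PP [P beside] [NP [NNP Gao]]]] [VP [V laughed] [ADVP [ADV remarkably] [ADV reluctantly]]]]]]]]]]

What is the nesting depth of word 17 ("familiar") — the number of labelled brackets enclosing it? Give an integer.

The word sits inside ADJ, which is inside NP, inside S, inside SBAR, inside VP, inside S, inside SBAR, inside VP, inside S — 9 brackets in all.

9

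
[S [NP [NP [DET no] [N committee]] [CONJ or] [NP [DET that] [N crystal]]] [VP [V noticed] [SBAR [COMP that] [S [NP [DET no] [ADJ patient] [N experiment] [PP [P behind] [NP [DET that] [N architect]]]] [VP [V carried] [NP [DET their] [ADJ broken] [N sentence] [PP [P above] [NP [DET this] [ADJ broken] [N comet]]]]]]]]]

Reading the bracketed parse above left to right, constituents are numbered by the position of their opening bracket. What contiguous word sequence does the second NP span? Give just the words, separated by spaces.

no committee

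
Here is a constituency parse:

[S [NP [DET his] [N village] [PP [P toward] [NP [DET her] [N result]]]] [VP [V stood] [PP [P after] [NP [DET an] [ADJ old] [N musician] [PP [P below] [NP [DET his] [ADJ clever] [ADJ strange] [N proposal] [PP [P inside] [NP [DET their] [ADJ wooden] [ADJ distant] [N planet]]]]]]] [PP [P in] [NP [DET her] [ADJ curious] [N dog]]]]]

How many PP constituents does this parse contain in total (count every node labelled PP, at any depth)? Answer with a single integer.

Scanning left to right, an opening `[PP` appears at word positions 3, 7, 11, 16, 21 — 5 in total.

5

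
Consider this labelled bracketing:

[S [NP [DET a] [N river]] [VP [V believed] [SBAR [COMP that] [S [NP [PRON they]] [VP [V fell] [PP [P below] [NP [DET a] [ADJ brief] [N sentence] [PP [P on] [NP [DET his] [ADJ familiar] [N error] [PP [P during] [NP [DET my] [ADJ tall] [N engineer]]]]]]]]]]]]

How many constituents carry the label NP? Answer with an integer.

5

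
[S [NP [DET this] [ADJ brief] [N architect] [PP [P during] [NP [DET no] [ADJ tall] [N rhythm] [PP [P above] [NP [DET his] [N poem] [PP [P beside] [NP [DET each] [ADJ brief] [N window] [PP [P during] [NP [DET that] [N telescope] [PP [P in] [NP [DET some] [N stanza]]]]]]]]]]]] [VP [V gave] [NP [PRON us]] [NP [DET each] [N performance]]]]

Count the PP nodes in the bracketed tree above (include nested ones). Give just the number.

5

Listing each PP by its span: [PP during no tall rhythm above his poem beside each brief window during that telescope in some stanza]; [PP above his poem beside each brief window during that telescope in some stanza]; [PP beside each brief window during that telescope in some stanza]; [PP during that telescope in some stanza]; [PP in some stanza] — that makes 5.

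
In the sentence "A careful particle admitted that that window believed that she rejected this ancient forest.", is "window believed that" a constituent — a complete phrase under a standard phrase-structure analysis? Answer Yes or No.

No

The sequence begins inside the noun phrase "that window" and ends inside the verb phrase "believed that she rejected this ancient forest"; it crosses a phrase boundary, so no single node in the tree spans exactly those words.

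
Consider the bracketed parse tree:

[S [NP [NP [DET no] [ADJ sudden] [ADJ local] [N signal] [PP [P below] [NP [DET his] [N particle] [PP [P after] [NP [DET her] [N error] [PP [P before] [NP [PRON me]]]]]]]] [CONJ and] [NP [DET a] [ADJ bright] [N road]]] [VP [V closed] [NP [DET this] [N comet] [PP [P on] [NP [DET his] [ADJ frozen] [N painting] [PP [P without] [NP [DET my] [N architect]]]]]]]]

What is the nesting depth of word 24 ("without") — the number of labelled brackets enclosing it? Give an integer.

The word sits inside P, which is inside PP, inside NP, inside PP, inside NP, inside VP, inside S — 7 brackets in all.

7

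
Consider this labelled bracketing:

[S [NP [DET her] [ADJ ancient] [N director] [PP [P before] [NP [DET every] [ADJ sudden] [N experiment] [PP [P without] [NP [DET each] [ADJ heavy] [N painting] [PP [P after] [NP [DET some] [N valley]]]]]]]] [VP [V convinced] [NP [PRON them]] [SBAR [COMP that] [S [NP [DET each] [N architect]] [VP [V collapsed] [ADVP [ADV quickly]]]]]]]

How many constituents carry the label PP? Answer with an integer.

Scanning left to right, an opening `[PP` appears at word positions 4, 8, 12 — 3 in total.

3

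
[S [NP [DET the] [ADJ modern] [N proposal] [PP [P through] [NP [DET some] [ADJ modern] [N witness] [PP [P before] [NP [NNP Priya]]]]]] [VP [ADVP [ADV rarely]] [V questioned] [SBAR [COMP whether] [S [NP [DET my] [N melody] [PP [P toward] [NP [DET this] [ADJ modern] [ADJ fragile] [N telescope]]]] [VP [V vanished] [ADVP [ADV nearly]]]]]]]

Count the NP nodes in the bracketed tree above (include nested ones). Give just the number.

5

The NP constituents are: [NP the modern proposal through some modern witness before Priya]; [NP some modern witness before Priya]; [NP Priya]; [NP my melody toward this modern fragile telescope]; [NP this modern fragile telescope]. Total: 5.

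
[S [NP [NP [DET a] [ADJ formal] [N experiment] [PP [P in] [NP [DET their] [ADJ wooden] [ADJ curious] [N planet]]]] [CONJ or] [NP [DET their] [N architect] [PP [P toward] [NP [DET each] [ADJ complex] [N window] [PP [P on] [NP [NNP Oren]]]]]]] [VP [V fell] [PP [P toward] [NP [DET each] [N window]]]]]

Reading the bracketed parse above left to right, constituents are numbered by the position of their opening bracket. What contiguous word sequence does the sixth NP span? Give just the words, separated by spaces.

Oren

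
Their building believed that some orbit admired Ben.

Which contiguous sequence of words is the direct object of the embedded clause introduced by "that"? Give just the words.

Ben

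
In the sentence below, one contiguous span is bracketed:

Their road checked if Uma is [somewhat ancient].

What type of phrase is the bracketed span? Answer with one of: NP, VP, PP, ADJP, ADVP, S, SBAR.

ADJP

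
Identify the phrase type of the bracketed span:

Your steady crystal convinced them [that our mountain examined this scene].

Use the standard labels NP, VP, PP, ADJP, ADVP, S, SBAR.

"that" is the head of the bracketed span, so the span is a subordinate clause: SBAR.

SBAR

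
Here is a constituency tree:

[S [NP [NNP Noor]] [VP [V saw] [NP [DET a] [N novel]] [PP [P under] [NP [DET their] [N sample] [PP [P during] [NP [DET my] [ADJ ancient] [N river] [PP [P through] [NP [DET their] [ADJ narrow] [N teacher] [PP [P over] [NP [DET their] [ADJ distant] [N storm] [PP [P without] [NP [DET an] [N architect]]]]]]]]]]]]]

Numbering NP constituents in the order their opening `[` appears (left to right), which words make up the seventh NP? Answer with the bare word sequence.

The NP opening brackets appear, in order, over: "Noor"; "a novel"; "their sample during my ancient river through their narrow teacher over their distant storm without an architect"; "my ancient river through their narrow teacher over their distant storm without an architect"; "their narrow teacher over their distant storm without an architect"; "their distant storm without an architect"; "an architect". The seventh one spans "an architect".

an architect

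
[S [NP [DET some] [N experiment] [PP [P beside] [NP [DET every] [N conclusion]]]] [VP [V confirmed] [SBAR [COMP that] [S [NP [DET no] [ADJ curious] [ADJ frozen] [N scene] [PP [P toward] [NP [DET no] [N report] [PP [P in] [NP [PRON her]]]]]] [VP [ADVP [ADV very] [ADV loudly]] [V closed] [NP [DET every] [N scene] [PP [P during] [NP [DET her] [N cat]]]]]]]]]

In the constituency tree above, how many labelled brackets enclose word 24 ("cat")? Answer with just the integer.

Path from the root down to the word: S → VP → SBAR → S → VP → NP → PP → NP → N. That is 9 enclosing brackets.

9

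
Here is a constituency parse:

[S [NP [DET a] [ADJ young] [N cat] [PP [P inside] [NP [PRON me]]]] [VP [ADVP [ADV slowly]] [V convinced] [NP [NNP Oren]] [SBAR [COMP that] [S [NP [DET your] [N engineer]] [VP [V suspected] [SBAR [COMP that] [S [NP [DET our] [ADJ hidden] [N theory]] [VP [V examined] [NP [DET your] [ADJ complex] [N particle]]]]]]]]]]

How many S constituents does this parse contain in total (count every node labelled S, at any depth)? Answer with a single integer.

3

The S constituents are: [S a young cat inside me slowly convinced Oren that your engineer suspected that our hidden theory examined your complex particle]; [S your engineer suspected that our hidden theory examined your complex particle]; [S our hidden theory examined your complex particle]. Total: 3.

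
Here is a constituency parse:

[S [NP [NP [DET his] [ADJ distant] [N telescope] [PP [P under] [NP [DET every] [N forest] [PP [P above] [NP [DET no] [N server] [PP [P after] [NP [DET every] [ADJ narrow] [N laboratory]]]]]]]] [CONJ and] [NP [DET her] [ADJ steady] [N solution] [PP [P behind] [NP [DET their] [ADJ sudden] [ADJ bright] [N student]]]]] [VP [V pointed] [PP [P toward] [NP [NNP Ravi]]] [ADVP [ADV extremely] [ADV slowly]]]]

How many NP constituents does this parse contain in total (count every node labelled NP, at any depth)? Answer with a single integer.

8

Scanning left to right, an opening `[NP` appears at word positions 1, 1, 5, 8, 11, 15, 19, 25 — 8 in total.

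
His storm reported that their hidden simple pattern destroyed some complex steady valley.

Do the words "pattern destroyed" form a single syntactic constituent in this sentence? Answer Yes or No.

No

"pattern" belongs to the noun phrase "their hidden simple pattern" while "destroyed" belongs to the verb phrase "destroyed some complex steady valley"; a span that runs across that boundary is not a single phrase.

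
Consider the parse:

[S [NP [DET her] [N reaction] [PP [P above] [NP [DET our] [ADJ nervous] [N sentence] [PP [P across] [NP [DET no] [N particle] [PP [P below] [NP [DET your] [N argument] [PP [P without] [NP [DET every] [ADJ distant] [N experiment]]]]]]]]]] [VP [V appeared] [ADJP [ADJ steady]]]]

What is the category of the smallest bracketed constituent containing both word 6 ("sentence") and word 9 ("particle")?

Both words fall inside [NP our nervous sentence across no particle below your argument without every distant experiment] (words 4–16), and no smaller constituent contains them both. Label: NP.

NP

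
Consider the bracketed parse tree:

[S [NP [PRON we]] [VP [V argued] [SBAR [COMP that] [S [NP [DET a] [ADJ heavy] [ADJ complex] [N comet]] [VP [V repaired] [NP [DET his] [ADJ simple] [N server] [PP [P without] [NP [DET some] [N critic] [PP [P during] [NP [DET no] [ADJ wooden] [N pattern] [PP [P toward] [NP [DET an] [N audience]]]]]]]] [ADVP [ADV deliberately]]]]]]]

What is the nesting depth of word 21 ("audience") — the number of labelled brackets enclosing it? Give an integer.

Counting open brackets not yet closed at "audience": [S [VP [SBAR [S [VP [NP [PP [NP [PP [NP [PP [NP [N = 13.

13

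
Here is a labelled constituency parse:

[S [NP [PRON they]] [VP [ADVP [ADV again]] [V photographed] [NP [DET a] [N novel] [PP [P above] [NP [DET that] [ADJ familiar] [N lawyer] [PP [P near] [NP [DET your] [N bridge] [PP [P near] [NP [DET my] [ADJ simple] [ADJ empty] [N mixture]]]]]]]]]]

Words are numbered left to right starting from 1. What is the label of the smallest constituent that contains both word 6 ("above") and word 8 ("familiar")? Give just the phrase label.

Both words fall inside [PP above that familiar lawyer near your bridge near my simple empty mixture] (words 6–17), and no smaller constituent contains them both. Label: PP.

PP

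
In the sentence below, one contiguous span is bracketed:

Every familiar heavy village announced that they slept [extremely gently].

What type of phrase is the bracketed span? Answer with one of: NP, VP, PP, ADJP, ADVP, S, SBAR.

The span is built around the adverb "gently" — an adverb phrase (ADVP).

ADVP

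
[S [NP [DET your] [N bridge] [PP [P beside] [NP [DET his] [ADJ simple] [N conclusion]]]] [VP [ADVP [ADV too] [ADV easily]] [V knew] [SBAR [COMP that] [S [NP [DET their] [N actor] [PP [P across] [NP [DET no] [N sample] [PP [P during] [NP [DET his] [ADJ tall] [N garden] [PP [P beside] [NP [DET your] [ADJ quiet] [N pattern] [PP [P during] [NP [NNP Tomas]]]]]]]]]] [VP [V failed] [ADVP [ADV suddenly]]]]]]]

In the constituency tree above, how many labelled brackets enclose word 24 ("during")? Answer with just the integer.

Counting open brackets not yet closed at "during": [S [VP [SBAR [S [NP [PP [NP [PP [NP [PP [NP [PP [P = 13.

13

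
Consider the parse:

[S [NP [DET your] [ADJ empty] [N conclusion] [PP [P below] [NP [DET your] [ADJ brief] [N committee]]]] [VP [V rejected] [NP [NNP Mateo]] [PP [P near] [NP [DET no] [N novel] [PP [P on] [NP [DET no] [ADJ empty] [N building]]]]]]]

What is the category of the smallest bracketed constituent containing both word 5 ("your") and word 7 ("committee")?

Both words fall inside [NP your brief committee] (words 5–7), and no smaller constituent contains them both. Label: NP.

NP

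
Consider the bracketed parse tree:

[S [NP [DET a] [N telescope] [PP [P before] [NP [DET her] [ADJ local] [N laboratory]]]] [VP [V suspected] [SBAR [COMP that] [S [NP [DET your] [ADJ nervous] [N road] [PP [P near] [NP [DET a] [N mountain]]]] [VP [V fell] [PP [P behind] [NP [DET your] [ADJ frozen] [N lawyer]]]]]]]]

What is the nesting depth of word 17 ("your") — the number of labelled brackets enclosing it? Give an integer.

8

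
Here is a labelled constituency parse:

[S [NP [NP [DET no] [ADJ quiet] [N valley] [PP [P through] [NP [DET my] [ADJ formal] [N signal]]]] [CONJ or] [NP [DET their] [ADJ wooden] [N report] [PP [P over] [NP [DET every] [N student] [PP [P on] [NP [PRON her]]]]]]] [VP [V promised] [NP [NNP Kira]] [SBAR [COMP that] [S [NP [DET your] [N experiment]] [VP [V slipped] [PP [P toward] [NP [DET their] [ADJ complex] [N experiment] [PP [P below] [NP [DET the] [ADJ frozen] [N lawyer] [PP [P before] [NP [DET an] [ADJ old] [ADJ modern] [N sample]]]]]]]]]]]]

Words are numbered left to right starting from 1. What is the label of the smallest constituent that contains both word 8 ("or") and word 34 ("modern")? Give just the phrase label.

S

The smallest bracket enclosing both words is [S no quiet valley through my formal signal or their wooden report over every student on her promised Kira that your experiment slipped toward their complex experiment below the frozen lawyer before an old modern sample], so the label is S.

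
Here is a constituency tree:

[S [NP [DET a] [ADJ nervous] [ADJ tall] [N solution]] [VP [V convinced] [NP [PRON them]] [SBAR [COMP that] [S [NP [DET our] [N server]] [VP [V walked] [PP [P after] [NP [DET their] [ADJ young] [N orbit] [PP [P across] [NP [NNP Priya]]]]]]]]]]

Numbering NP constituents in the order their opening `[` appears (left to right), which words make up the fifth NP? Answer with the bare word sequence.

Priya

The NP opening brackets appear, in order, over: "a nervous tall solution"; "them"; "our server"; "their young orbit across Priya"; "Priya". The fifth one spans "Priya".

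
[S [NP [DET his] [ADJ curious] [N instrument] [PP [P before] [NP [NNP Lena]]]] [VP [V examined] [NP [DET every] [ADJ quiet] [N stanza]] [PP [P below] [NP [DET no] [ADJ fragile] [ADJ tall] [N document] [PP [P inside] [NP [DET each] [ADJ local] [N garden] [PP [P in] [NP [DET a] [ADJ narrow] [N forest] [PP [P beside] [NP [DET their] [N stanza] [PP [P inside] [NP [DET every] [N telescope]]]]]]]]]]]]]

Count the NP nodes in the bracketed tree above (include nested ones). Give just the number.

Listing each NP by its span: [NP his curious instrument before Lena]; [NP Lena]; [NP every quiet stanza]; [NP no fragile tall document inside each local garden in a narrow forest beside their stanza inside every telescope]; [NP each local garden in a narrow forest beside their stanza inside every telescope]; [NP a narrow forest beside their stanza inside every telescope] … — that makes 8.

8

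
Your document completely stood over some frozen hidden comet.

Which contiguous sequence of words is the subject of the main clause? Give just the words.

your document

"your document" is the NP that combines with the VP headed by "stood" to form the main clause — the subject.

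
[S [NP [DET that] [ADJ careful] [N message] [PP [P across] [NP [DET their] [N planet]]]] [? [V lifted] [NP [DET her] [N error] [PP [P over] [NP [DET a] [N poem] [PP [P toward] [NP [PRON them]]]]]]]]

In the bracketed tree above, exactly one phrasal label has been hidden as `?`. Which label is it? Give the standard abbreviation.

VP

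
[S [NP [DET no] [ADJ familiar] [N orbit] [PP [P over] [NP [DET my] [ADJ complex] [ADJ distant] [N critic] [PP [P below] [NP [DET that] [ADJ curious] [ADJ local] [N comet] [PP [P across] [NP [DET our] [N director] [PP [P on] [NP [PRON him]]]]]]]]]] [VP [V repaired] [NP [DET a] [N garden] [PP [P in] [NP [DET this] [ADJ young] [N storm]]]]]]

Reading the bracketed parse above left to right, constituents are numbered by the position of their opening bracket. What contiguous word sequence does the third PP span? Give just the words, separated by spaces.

across our director on him

The PP opening brackets appear, in order, over: "over my complex distant critic below that curious local comet across our director on him"; "below that curious local comet across our director on him"; "across our director on him"; "on him"; "in this young storm". The third one spans "across our director on him".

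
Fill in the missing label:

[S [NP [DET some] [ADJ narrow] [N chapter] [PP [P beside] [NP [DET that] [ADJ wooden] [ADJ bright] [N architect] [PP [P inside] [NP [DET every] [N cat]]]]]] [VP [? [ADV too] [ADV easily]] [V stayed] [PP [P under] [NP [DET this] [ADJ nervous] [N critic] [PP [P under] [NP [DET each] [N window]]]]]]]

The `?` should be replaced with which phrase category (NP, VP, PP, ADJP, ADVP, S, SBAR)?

ADVP

Looking at what the `?` directly dominates — ADV 'too', ADV 'easily' — this is an adverb phrase (ADVP).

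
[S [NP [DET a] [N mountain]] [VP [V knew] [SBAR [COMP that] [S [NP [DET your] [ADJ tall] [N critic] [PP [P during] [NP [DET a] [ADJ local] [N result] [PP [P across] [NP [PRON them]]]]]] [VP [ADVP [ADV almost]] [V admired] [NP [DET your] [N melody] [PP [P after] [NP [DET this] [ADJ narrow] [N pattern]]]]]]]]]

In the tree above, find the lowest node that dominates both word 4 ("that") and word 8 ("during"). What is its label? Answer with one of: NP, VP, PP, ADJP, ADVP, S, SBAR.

SBAR

The smallest bracket enclosing both words is [SBAR that your tall critic during a local result across them almost admired your melody after this narrow pattern], so the label is SBAR.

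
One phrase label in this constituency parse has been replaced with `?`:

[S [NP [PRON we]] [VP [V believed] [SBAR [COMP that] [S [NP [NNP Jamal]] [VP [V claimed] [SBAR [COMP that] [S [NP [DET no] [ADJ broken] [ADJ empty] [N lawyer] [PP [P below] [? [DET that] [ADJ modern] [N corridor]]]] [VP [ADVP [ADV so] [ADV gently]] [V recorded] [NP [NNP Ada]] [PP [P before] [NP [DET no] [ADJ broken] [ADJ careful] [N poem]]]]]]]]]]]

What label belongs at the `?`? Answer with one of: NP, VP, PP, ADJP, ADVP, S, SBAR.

NP

Looking at what the `?` directly dominates — DET 'that', ADJ 'modern', N 'corridor' — this is a noun phrase (NP).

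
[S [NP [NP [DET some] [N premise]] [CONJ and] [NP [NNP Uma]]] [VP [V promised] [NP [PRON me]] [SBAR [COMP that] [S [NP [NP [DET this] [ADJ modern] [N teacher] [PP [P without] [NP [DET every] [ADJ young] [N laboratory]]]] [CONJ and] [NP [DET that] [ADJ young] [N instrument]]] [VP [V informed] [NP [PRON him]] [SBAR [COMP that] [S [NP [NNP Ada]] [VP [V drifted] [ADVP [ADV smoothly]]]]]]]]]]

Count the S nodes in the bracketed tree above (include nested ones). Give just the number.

3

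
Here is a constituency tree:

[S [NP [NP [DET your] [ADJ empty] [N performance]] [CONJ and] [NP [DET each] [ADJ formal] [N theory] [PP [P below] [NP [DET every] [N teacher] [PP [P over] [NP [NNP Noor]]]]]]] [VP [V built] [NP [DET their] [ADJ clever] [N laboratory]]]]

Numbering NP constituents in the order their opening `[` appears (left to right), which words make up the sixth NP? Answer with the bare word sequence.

The NP opening brackets appear, in order, over: "your empty performance and each formal theory below every teacher over Noor"; "your empty performance"; "each formal theory below every teacher over Noor"; "every teacher over Noor"; "Noor"; "their clever laboratory". The sixth one spans "their clever laboratory".

their clever laboratory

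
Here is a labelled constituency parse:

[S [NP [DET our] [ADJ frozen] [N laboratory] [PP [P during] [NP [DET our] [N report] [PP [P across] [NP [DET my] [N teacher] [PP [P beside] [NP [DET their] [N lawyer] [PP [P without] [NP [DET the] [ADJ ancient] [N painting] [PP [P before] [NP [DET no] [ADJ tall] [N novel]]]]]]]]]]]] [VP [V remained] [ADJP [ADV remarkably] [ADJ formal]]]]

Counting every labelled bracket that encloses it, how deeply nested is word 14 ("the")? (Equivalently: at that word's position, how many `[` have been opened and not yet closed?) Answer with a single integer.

11

The word sits inside DET, which is inside NP, inside PP, inside NP, inside PP, inside NP, inside PP, inside NP, inside PP, inside NP, inside S — 11 brackets in all.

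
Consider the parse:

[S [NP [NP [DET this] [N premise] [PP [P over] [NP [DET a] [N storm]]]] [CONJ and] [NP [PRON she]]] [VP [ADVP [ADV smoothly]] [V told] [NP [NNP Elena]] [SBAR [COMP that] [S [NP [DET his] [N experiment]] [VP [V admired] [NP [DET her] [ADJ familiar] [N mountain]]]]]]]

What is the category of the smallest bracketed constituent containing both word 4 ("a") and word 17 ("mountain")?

S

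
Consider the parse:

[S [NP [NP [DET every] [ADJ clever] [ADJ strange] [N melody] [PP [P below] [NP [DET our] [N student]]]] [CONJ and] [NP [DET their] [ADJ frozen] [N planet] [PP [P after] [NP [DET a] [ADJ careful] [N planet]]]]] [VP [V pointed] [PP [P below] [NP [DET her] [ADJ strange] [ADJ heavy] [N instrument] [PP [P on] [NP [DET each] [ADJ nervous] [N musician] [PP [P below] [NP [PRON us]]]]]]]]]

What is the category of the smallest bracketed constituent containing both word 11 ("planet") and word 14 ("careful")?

Both words fall inside [NP their frozen planet after a careful planet] (words 9–15), and no smaller constituent contains them both. Label: NP.

NP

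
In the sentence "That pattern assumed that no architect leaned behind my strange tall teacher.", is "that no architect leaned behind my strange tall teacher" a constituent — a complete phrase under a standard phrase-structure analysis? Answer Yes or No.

Yes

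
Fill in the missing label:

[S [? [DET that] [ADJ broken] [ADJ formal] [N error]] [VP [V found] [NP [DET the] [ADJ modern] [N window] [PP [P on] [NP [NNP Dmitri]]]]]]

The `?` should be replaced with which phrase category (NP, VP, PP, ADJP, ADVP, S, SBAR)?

NP

Looking at what the `?` directly dominates — DET 'that', ADJ 'broken', ADJ 'formal', N 'error' — this is a noun phrase (NP).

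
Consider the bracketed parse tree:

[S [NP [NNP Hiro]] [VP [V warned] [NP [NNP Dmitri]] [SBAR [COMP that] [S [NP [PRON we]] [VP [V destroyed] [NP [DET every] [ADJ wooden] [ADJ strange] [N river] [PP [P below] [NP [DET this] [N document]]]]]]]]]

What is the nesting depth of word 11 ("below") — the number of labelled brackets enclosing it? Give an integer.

8

Path from the root down to the word: S → VP → SBAR → S → VP → NP → PP → P. That is 8 enclosing brackets.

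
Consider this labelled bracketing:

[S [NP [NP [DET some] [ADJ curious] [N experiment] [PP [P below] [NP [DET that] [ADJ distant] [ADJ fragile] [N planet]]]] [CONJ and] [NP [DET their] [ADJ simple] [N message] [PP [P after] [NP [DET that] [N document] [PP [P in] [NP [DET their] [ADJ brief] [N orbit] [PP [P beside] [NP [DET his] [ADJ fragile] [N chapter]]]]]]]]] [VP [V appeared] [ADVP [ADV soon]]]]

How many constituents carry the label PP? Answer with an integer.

4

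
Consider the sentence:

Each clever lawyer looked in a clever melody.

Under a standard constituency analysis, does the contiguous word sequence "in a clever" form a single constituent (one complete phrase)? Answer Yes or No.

The sequence begins inside the preposition "in" and ends inside the noun phrase "a clever melody"; it crosses a phrase boundary, so no single node in the tree spans exactly those words.

No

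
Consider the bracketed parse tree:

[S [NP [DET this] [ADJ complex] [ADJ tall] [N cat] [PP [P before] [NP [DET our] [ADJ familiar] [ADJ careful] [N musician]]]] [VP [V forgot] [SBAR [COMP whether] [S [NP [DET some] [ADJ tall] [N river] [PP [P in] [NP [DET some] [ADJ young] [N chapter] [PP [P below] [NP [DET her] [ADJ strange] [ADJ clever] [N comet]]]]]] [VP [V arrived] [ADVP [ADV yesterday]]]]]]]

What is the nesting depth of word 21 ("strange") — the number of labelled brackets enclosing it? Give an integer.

Counting open brackets not yet closed at "strange": [S [VP [SBAR [S [NP [PP [NP [PP [NP [ADJ = 10.

10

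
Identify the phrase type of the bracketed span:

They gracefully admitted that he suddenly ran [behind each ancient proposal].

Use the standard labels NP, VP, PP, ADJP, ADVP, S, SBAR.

"behind" is the head of the bracketed span, so the span is a prepositional phrase: PP.

PP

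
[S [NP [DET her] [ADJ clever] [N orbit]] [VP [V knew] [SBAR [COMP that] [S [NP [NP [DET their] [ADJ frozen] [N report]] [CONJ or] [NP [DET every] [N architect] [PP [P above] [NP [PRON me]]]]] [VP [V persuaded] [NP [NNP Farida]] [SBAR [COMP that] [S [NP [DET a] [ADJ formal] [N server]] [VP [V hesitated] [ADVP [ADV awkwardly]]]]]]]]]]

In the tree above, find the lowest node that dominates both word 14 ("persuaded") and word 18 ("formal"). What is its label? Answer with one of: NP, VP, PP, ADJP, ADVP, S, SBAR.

VP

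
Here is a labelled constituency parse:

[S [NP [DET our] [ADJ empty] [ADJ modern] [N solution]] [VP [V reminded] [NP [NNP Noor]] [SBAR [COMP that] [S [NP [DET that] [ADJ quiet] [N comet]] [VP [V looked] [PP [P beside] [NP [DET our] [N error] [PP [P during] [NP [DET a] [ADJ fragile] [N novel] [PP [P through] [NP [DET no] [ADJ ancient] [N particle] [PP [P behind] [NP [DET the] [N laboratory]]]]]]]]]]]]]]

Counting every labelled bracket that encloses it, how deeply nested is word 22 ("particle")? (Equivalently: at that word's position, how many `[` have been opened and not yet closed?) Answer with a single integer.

Path from the root down to the word: S → VP → SBAR → S → VP → PP → NP → PP → NP → PP → NP → N. That is 12 enclosing brackets.

12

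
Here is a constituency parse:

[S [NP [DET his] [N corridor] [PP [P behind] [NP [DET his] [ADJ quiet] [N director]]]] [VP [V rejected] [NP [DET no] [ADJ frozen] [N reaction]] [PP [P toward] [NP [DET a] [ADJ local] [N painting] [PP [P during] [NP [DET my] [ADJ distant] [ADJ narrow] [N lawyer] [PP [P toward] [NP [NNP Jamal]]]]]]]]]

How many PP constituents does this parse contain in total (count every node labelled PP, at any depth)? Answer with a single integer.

The PP constituents are: [PP behind his quiet director]; [PP toward a local painting during my distant narrow lawyer toward Jamal]; [PP during my distant narrow lawyer toward Jamal]; [PP toward Jamal]. Total: 4.

4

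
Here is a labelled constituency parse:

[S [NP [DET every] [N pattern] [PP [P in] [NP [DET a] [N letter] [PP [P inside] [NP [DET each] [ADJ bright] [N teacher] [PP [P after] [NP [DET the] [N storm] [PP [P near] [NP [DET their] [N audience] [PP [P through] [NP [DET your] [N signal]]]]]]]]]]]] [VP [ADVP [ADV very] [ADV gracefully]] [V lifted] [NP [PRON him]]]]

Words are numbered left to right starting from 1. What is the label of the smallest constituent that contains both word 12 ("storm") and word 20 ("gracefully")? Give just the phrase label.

S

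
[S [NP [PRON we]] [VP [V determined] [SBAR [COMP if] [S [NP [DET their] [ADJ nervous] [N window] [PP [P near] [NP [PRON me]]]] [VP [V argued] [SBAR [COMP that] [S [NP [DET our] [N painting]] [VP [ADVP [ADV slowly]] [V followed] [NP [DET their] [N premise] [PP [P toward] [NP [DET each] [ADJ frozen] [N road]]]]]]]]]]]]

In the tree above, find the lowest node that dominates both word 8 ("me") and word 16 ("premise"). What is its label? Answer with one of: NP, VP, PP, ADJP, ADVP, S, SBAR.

S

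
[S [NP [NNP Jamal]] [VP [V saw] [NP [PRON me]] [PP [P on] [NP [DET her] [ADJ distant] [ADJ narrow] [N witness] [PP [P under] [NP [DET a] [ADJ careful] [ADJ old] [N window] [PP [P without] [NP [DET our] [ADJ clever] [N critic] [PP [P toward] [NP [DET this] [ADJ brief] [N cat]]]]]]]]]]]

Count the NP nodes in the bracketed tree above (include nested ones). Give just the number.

6

The NP constituents are: [NP Jamal]; [NP me]; [NP her distant narrow witness under a careful old window without our clever critic toward this brief cat]; [NP a careful old window without our clever critic toward this brief cat]; [NP our clever critic toward this brief cat]; [NP this brief cat]. Total: 6.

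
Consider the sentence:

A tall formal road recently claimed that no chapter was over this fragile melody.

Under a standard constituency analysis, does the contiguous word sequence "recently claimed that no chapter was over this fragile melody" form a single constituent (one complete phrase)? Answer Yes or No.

Yes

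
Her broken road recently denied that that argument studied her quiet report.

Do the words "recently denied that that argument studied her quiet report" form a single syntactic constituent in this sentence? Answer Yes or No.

Yes

These words form the whole verb phrase headed by "denied", so yes — one constituent.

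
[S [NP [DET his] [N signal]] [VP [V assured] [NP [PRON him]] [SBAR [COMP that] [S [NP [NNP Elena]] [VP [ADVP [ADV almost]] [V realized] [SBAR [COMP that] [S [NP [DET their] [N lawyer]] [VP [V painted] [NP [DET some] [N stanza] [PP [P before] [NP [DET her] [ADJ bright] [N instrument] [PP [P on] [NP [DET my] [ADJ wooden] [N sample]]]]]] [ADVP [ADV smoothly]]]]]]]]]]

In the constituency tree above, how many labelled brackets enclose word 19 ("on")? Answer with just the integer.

13

The word sits inside P, which is inside PP, inside NP, inside PP, inside NP, inside VP, inside S, inside SBAR, inside VP, inside S, inside SBAR, inside VP, inside S — 13 brackets in all.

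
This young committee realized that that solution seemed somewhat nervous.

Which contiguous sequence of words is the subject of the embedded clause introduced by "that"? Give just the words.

In the embedded clause introduced by "that" the verb is "seemed"; the NP preceding it, "that solution", is the subject.

that solution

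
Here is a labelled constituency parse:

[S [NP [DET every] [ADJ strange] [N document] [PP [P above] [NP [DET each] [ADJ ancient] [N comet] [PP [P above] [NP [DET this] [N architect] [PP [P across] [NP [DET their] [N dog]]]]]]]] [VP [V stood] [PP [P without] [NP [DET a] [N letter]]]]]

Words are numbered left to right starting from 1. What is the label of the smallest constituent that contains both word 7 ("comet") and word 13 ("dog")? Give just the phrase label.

NP

Both words fall inside [NP each ancient comet above this architect across their dog] (words 5–13), and no smaller constituent contains them both. Label: NP.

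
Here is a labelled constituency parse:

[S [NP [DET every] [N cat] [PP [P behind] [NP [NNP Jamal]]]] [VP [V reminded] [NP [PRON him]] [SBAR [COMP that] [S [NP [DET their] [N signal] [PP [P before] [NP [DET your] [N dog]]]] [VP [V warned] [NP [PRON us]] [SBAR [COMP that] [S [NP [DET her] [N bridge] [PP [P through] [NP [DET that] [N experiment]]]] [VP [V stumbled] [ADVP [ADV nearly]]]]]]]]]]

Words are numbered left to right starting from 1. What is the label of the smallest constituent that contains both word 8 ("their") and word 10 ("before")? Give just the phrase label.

Both words fall inside [NP their signal before your dog] (words 8–12), and no smaller constituent contains them both. Label: NP.

NP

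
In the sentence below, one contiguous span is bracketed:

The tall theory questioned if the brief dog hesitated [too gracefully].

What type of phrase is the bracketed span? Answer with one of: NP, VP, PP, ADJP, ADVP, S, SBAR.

ADVP

The bracketed span "too gracefully" is headed by "gracefully", making it an adverb phrase (ADVP).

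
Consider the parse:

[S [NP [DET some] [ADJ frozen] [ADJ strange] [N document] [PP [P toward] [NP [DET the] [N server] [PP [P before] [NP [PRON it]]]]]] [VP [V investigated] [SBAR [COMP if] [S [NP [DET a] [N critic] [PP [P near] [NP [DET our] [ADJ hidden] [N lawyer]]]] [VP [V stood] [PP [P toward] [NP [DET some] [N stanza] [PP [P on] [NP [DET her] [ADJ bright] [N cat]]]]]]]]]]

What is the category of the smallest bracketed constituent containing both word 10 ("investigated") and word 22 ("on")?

VP

Word 10 lies under S → VP → V; word 22 lies under S → VP → SBAR → S → VP → PP → NP → PP → P. The lowest shared node is the VP.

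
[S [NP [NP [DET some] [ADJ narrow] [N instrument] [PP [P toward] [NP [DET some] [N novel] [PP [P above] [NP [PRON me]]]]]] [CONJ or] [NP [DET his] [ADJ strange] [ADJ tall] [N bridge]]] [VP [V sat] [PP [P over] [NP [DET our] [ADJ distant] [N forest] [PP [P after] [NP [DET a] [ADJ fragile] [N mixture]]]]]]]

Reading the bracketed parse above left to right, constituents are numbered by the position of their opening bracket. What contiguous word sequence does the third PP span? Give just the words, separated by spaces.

over our distant forest after a fragile mixture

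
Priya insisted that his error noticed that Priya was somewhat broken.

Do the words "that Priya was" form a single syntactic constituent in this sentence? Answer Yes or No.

The sequence begins inside the complementizer "that" and ends inside the clause "Priya was somewhat broken"; it crosses a phrase boundary, so no single node in the tree spans exactly those words.

No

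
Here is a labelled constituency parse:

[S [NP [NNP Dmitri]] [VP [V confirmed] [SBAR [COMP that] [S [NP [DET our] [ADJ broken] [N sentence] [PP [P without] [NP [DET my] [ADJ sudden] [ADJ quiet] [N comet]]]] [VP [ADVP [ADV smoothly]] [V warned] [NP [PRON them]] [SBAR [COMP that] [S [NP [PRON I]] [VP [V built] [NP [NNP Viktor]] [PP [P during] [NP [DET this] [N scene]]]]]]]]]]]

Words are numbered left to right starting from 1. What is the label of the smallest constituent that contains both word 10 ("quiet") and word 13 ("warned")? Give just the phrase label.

S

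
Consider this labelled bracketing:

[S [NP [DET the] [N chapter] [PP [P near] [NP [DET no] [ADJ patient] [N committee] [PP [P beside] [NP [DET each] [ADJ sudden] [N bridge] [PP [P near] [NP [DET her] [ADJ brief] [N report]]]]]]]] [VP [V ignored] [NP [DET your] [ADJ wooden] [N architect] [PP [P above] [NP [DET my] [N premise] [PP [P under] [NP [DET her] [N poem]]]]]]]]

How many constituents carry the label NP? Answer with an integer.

7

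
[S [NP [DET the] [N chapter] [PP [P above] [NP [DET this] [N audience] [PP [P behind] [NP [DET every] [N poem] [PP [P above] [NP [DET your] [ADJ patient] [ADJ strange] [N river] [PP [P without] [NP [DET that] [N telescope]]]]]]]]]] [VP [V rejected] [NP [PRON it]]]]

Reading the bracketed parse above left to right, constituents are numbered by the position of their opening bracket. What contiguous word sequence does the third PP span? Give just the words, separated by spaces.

above your patient strange river without that telescope

Opening `[PP` markers occur at word positions 3, 6, 9, 14; the third of these opens the constituent [PP above your patient strange river without that telescope].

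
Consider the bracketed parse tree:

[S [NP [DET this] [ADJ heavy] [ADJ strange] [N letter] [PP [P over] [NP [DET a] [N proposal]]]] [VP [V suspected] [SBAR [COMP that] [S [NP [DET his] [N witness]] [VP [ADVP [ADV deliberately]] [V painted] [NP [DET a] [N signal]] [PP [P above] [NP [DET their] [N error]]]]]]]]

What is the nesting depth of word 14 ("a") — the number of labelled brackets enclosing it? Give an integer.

Path from the root down to the word: S → VP → SBAR → S → VP → NP → DET. That is 7 enclosing brackets.

7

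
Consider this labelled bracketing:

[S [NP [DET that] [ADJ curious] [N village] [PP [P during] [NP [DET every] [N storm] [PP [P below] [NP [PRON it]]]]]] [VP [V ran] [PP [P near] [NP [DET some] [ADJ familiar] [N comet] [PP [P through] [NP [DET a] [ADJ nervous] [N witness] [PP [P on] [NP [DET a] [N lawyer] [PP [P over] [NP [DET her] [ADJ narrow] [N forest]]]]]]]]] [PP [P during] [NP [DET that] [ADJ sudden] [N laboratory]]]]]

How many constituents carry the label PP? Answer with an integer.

The PP constituents are: [PP during every storm below it]; [PP below it]; [PP near some familiar comet through a nervous witness on a lawyer over her narrow forest]; [PP through a nervous witness on a lawyer over her narrow forest]; [PP on a lawyer over her narrow forest]; [PP over her narrow forest] …. Total: 7.

7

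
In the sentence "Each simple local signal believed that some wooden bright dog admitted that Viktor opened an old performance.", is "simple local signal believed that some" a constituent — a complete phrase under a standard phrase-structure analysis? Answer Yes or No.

No

The sequence begins inside the noun phrase "each simple local signal" and ends inside the verb phrase "believed that some wooden bright dog admitted that Viktor opened an old performance"; it crosses a phrase boundary, so no single node in the tree spans exactly those words.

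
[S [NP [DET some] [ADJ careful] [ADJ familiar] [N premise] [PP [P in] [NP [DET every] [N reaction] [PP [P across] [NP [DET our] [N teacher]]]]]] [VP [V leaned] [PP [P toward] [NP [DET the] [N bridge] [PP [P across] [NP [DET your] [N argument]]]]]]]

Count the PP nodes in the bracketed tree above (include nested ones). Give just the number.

Scanning left to right, an opening `[PP` appears at word positions 5, 8, 12, 15 — 4 in total.

4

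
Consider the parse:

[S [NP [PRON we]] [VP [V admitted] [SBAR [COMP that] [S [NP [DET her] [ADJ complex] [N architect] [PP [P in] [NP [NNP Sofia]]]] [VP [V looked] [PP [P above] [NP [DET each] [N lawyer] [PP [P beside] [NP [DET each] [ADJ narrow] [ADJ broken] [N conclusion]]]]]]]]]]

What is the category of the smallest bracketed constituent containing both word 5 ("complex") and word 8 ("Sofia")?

Both words fall inside [NP her complex architect in Sofia] (words 4–8), and no smaller constituent contains them both. Label: NP.

NP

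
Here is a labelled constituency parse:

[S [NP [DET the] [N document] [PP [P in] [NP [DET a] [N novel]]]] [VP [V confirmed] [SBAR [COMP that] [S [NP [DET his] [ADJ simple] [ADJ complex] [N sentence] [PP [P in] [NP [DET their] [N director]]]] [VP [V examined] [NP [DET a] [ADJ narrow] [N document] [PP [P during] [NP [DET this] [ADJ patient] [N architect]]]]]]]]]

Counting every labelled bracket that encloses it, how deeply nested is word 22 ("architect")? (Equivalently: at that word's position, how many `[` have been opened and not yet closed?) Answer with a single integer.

The word sits inside N, which is inside NP, inside PP, inside NP, inside VP, inside S, inside SBAR, inside VP, inside S — 9 brackets in all.

9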